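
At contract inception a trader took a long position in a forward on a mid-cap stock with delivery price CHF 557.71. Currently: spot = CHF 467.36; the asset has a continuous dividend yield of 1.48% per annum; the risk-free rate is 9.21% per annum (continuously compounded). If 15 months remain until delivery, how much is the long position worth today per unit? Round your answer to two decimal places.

Current fair forward for the remaining 15 months: F = S·e^((r − q)·T), (r − q) = 0.0921 − 0.0148 = 0.0773
F = 467.36 · e^(0.0773 × 15/12) = 467.36 × 1.101447 = 514.7723
Value of long forward = (F − K)·e^(−rT) = (514.7723 − 557.71) · e^(−0.0921·15/12)
= -42.9377 × 0.891255 = -38.27

-CHF 38.27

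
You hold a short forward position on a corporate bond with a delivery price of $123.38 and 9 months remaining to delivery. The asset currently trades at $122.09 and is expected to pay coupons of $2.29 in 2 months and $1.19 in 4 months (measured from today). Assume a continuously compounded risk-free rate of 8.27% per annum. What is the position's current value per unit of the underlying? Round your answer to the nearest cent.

PV(remaining coupons) I = 2.29·e^(−0.0827·2/12) + 1.19·e^(−0.0827·4/12) = 3.4163
Current forward F = (S − I)·e^(rT) = (122.09 − 3.4163)·e^(0.0827·9/12) = 118.6737 × 1.063989 = 126.2675
Value (long) = (F − K)·e^(−rT) = (126.2675 − 123.38) × 0.939859 = 2.7138
Short position value = −(long value) = -$2.71

-$2.71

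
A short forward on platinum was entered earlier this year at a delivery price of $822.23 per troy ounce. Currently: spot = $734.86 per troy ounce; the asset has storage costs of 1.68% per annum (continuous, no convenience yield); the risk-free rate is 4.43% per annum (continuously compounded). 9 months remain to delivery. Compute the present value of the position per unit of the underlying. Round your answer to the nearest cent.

Current fair forward for the remaining 9 months: F = S·e^((r + u)·T), (r + u) = 0.0443 + 0.0168 = 0.0611
F = 734.86 · e^(0.0611 × 9/12) = 734.86 × 1.046891 = 769.3183
Value of long forward = (F − K)·e^(−rT) = (769.3183 − 822.23) · e^(−0.0443·9/12)
= -52.9117 × 0.967321 = -51.18
Short position value = −(long value) = $51.18

$51.18 per troy ounce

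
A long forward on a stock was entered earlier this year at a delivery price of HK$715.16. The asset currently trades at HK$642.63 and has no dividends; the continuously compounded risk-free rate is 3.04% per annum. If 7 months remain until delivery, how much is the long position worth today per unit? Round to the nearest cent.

-HK$59.96

Current fair forward for the remaining 7 months: F = S·e^(r·T), r = 0.0304
F = 642.63 · e^(0.0304 × 7/12) = 642.63 × 1.017892 = 654.1279
Value of long forward = (F − K)·e^(−rT) = (654.1279 − 715.16) · e^(−0.0304·7/12)
= -61.0321 × 0.982423 = -59.96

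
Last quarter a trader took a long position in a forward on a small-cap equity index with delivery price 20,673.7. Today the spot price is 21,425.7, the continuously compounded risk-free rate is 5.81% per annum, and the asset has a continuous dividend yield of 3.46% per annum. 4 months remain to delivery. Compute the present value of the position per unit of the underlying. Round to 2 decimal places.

Current fair forward for the remaining 4 months: F = S·e^((r − q)·T), (r − q) = 0.0581 − 0.0346 = 0.0235
F = 21425.7 · e^(0.0235 × 4/12) = 21425.7 × 1.00786409 = 21594.1936
Value of long forward = (F − K)·e^(−rT) = (21594.1936 − 20673.7) · e^(−0.0581·4/12)
= 920.4936 × 0.98081966 = 902.84

902.84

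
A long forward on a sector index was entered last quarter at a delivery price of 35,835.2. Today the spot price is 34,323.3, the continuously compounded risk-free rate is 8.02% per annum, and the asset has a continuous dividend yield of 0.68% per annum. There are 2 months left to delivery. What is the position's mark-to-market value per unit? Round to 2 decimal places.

-1074.97

Current fair forward for the remaining 2 months: F = S·e^((r − q)·T), (r − q) = 0.0802 − 0.0068 = 0.0734
F = 34323.3 · e^(0.0734 × 2/12) = 34323.3 × 1.01230847 = 34745.7673
Value of long forward = (F − K)·e^(−rT) = (34745.7673 − 35835.2) · e^(−0.0802·2/12)
= -1089.4327 × 0.98672227 = -1074.97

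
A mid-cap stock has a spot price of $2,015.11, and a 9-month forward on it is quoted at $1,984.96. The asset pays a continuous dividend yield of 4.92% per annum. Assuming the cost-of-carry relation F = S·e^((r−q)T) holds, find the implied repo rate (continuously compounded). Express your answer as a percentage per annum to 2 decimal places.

From F = S·e^((r−q)T): (r − q) = ln(F/S)/T
ln(1984.96/2015.11) = ln(0.985038) = -0.015075
(r − q) = -0.015075 / (9/12) = -0.020100
r = ln(F/S)/T + q = -0.020100 + 0.0492 = 0.029100
r = 2.91%

2.91%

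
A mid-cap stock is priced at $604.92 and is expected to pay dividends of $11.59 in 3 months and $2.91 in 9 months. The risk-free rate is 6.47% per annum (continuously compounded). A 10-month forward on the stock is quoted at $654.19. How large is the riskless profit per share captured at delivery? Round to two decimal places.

$30.72 per share

PV(dividends) I = 11.59·e^(−0.0647·3/12) + 2.91·e^(−0.0647·9/12) = 14.1762
Fair forward F* = (S − I)·e^(rT) = (604.92 − 14.1762)·e^0.053917 = 590.7438 × 1.055397 = 623.4692
Market $654.19 > fair 623.4692: forward overpriced → cash-and-carry (borrow at r, buy the stock and collect the dividends, short the forward).
Profit at T = |F_mkt − F*| = |654.19 − 623.4692| = $30.72 per share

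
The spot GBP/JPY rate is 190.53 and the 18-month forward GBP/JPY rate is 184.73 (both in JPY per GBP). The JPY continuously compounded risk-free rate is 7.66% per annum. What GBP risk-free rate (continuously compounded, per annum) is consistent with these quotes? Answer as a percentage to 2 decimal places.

9.72%

F = S·e^((r_JPY − r_GBP)T) ⇒ r_GBP = r_JPY − ln(F/S)/T
ln(184.73/190.53) = -0.030914; /(18/12) = -0.020609
r_GBP = 0.0766 + 0.020609 = 0.097209
r_GBP = 9.72%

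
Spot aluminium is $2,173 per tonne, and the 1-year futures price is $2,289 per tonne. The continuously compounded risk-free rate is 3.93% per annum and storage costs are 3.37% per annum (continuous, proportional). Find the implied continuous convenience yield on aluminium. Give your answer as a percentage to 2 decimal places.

2.10%

F = S·e^((r+u−y)T) ⇒ (r+u−y) = ln(F/S)/T
ln(2289/2173) = 0.052006; /T ⇒ 0.052006
y = r + u − ln(F/S)/T = 0.0393 + 0.0337 − 0.052006 = 0.020994
y = 2.10%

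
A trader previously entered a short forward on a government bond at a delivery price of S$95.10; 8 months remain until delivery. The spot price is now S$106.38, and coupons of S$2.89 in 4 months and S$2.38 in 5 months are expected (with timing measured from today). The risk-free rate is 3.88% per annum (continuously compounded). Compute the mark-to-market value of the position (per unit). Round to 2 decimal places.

PV(remaining coupons) I = 2.89·e^(−0.0388·4/12) + 2.38·e^(−0.0388·5/12) = 5.1947
Current forward F = (S − I)·e^(rT) = (106.38 − 5.1947)·e^(0.0388·8/12) = 101.1853 × 1.026204 = 103.8368
Value (long) = (F − K)·e^(−rT) = (103.8368 − 95.10) × 0.974465 = 8.5137
Short position value = −(long value) = -S$8.51

-S$8.51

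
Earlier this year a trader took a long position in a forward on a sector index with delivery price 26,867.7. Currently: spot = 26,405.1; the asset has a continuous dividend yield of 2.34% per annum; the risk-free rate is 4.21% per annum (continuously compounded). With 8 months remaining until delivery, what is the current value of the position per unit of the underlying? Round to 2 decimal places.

Current fair forward for the remaining 8 months: F = S·e^((r − q)·T), (r − q) = 0.0421 − 0.0234 = 0.0187
F = 26405.1 · e^(0.0187 × 8/12) = 26405.1 × 1.01254470 = 26736.3441
Value of long forward = (F − K)·e^(−rT) = (26736.3441 − 26867.7) · e^(−0.0421·8/12)
= -131.3559 × 0.97232354 = -127.72

-127.72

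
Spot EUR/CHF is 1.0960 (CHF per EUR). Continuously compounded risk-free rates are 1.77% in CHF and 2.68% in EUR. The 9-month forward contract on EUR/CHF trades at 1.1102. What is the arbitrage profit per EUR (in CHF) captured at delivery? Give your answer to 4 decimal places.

0.0217 per EUR (in CHF)

Fair forward: F* = S·e^(carry·T), with carry = (r_CHF − r_EUR) = 0.0177 − 0.0268 = -0.0091
F* = 1.0960 · e^(-0.0091 × 9/12) = 1.0960 · e^-0.006825 = 1.0960 × 0.993198 = 1.0885
Market 1.1102 > fair 1.0885: forward overpriced → cash-and-carry (buy spot, short the forward).
At maturity, profit = |F_mkt − F*| = |1.1102 − 1.0885| = 0.0217 per EUR (in CHF)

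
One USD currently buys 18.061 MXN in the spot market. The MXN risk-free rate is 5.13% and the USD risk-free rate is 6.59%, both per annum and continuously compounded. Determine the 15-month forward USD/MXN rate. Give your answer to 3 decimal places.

17.734

F = S·e^((r_MXN − r_USD)T) = 18.061 · e^((0.0513 − 0.0659) × 15/12)
= 18.061 · e^-0.018250 = 18.061 × 0.981916
F = 17.734 MXN per USD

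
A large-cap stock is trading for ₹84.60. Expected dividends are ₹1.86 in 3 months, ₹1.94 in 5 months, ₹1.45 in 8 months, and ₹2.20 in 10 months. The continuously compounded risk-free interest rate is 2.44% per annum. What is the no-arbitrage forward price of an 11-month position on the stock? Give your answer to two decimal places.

PV(dividends) I = 1.86·e^(−0.0244·3/12) + 1.94·e^(−0.0244·5/12) + 1.45·e^(−0.0244·8/12) + 2.20·e^(−0.0244·10/12)
I = 1.8487 + 1.9204 + 1.4266 + 2.1557 = 7.3514
F = (S − I)·e^(rT) = (84.60 − 7.3514) · e^(0.0244·11/12)
= 77.2486 · e^0.022367 = 77.2486 × 1.022619 = ₹79.00

₹79.00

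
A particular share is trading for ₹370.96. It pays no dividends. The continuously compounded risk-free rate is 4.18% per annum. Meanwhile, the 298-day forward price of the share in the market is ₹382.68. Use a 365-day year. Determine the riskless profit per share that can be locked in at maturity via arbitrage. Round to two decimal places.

Fair forward: F* = S·e^(carry·T), with carry = r = 0.0418
F* = 370.96 · e^(0.0418 × 298/365) = 370.96 · e^0.034127 = 370.96 × 1.034716 = ₹383.8382
Market ₹382.68 < fair ₹383.8382: forward underpriced → reverse cash-and-carry (short spot, go long the forward).
At maturity, profit = |F_mkt − F*| = |382.68 − 383.8382| = ₹1.16 per share

₹1.16 per share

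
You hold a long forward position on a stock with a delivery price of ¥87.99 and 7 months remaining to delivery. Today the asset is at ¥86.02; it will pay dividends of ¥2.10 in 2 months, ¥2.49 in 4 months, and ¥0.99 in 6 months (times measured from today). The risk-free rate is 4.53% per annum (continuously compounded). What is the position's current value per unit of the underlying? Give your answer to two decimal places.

-¥5.18

PV(remaining dividends) I = 2.10·e^(−0.0453·2/12) + 2.49·e^(−0.0453·4/12) + 0.99·e^(−0.0453·6/12) = 5.5047
Current forward F = (S − I)·e^(rT) = (86.02 − 5.5047)·e^(0.0453·7/12) = 80.5153 × 1.026777 = 82.6713
Value (long) = (F − K)·e^(−rT) = (82.6713 − 87.99) × 0.973921 = -5.1800
Value = -¥5.18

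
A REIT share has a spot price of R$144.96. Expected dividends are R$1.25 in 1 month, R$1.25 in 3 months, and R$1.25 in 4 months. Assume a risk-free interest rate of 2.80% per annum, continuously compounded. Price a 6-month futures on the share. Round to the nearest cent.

R$143.22

PV(dividends) I = 1.25·e^(−0.0280·1/12) + 1.25·e^(−0.0280·3/12) + 1.25·e^(−0.0280·4/12)
I = 1.2471 + 1.2413 + 1.2384 = 3.7268
F = (S − I)·e^(rT) = (144.96 − 3.7268) · e^(0.0280·6/12)
= 141.2332 · e^0.014000 = 141.2332 × 1.014098 = R$143.22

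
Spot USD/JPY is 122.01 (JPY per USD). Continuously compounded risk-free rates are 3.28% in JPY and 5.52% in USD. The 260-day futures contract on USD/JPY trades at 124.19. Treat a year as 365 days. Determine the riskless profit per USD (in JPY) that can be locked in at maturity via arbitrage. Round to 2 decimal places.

4.11 per USD (in JPY)

Fair futures: F* = S·e^(carry·T), with carry = (r_JPY − r_USD) = 0.0328 − 0.0552 = -0.0224
F* = 122.01 · e^(-0.0224 × 260/365) = 122.01 · e^-0.015956 = 122.01 × 0.984171 = 120.0787
Market 124.19 > fair 120.0787: forward overpriced → cash-and-carry (buy spot, short the forward).
At maturity, profit = |F_mkt − F*| = |124.19 − 120.0787| = 4.11 per USD (in JPY)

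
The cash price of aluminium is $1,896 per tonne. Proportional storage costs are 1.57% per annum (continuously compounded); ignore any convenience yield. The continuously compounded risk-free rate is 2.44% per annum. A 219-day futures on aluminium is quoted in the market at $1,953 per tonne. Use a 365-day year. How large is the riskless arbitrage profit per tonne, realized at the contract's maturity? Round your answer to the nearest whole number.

$11 per tonne

Fair futures: F* = S·e^(carry·T), with carry = (r + u) = 0.0244 + 0.0157 = 0.0401
F* = 1896 · e^(0.0401 × 219/365) = 1896 · e^0.024060 = 1896 × 1.024352 = $1942.1714
Market $1953 > fair $1942.1714: forward overpriced → cash-and-carry (buy spot, short the forward).
At maturity, profit = |F_mkt − F*| = |1953 − 1942.1714| = $11 per tonne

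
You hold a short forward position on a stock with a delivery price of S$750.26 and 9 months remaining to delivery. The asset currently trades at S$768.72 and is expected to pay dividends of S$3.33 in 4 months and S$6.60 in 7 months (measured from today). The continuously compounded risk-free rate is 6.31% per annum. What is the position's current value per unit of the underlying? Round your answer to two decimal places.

PV(remaining dividends) I = 3.33·e^(−0.0631·4/12) + 6.60·e^(−0.0631·7/12) = 9.6222
Current forward F = (S − I)·e^(rT) = (768.72 − 9.6222)·e^(0.0631·9/12) = 759.0978 × 1.048463 = 795.8860
Value (long) = (F − K)·e^(−rT) = (795.8860 − 750.26) × 0.953777 = 43.5170
Short position value = −(long value) = -S$43.52

-S$43.52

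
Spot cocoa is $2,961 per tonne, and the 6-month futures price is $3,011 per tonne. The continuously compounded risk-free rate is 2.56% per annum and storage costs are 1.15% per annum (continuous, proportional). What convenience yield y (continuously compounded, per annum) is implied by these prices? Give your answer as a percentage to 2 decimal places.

0.36%

F = S·e^((r+u−y)T) ⇒ (r+u−y) = ln(F/S)/T
ln(3011/2961) = 0.016745; /T ⇒ 0.033490
y = r + u − ln(F/S)/T = 0.0256 + 0.0115 − 0.033490 = 0.003610
y = 0.36%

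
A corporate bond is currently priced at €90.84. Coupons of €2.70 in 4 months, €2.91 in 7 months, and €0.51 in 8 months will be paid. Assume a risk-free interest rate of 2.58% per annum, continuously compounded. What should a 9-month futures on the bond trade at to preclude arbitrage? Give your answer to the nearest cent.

PV(coupons) I = 2.70·e^(−0.0258·4/12) + 2.91·e^(−0.0258·7/12) + 0.51·e^(−0.0258·8/12)
I = 2.6769 + 2.8665 + 0.5013 = 6.0447
F = (S − I)·e^(rT) = (90.84 − 6.0447) · e^(0.0258·9/12)
= 84.7953 · e^0.019350 = 84.7953 × 1.019538 = €86.45

€86.45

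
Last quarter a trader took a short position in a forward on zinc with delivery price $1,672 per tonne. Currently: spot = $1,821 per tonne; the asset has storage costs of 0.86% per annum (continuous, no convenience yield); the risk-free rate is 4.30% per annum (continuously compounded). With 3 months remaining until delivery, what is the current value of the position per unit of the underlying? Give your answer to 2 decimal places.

-$170.80 per tonne

Current fair forward for the remaining 3 months: F = S·e^((r + u)·T), (r + u) = 0.0430 + 0.0086 = 0.0516
F = 1821 · e^(0.0516 × 3/12) = 1821 × 1.01298356 = 1844.6431
Value of long forward = (F − K)·e^(−rT) = (1844.6431 − 1672) · e^(−0.0430·3/12)
= 172.6431 × 0.98930757 = 170.80
Short position value = −(long value) = -$170.80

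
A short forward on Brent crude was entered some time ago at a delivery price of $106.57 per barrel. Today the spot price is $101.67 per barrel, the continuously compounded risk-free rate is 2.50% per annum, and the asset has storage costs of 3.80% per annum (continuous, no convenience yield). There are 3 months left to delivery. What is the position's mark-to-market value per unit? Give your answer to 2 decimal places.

$3.27 per barrel

Current fair forward for the remaining 3 months: F = S·e^((r + u)·T), (r + u) = 0.0250 + 0.0380 = 0.0630
F = 101.67 · e^(0.0630 × 3/12) = 101.67 × 1.015875 = 103.2840
Value of long forward = (F − K)·e^(−rT) = (103.2840 − 106.57) · e^(−0.0250·3/12)
= -3.2860 × 0.993769 = -3.27
Short position value = −(long value) = $3.27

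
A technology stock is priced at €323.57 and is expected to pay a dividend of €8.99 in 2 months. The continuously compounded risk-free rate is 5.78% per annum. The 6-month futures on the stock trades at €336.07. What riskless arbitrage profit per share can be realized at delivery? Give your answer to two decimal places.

PV(dividends) I = 8.99·e^(−0.0578·2/12) = 8.9038
Fair futures F* = (S − I)·e^(rT) = (323.57 − 8.9038)·e^0.028900 = 314.6662 × 1.029322 = 323.8928
Market €336.07 > fair 323.8928: forward overpriced → cash-and-carry (borrow at r, buy the stock and collect the dividends, short the forward).
Profit at T = |F_mkt − F*| = |336.07 − 323.8928| = €12.18 per share

€12.18 per share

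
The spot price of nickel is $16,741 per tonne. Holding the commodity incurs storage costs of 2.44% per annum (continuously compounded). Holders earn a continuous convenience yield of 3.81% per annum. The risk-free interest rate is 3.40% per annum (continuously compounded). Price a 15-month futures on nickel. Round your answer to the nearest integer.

Net carry = r + u − y = 0.0340 + 0.0244 − 0.0381 = 0.0203
F = S·e^((r+u−y)T) = 16741 · e^(0.0203 × 15/12) = 16741 · e^0.025375
= 16741 × 1.025700 = $17,171 per tonne

$17,171 per tonne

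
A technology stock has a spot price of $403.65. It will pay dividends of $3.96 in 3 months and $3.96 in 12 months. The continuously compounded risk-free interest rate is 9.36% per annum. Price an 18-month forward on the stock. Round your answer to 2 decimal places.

$455.89

PV(dividends) I = 3.96·e^(−0.0936·3/12) + 3.96·e^(−0.0936·12/12)
I = 3.8684 + 3.6062 = 7.4746
F = (S − I)·e^(rT) = (403.65 − 7.4746) · e^(0.0936·18/12)
= 396.1754 · e^0.140400 = 396.1754 × 1.150734 = $455.89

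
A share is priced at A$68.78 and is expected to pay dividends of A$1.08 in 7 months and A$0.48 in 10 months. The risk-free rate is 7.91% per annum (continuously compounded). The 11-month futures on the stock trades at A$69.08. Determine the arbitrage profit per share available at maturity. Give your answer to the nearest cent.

A$3.28 per share

PV(dividends) I = 1.08·e^(−0.0791·7/12) + 0.48·e^(−0.0791·10/12) = 1.4807
Fair futures F* = (S − I)·e^(rT) = (68.78 − 1.4807)·e^0.072508 = 67.2993 × 1.075201 = 72.3603
Market A$69.08 < fair 72.3603: forward underpriced → reverse cash-and-carry (short the stock, invest proceeds at r, pay the dividends, go long the forward).
Profit at T = |F_mkt − F*| = |69.08 − 72.3603| = A$3.28 per share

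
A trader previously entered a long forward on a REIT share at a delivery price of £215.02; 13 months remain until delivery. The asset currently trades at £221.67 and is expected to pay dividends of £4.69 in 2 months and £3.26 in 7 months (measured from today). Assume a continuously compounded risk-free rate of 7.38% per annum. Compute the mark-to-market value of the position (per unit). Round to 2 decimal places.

PV(remaining dividends) I = 4.69·e^(−0.0738·2/12) + 3.26·e^(−0.0738·7/12) = 7.7553
Current forward F = (S − I)·e^(rT) = (221.67 − 7.7553)·e^(0.0738·13/12) = 213.9147 × 1.083233 = 231.7195
Value (long) = (F − K)·e^(−rT) = (231.7195 − 215.02) × 0.923163 = 15.4164
Value = £15.42

£15.42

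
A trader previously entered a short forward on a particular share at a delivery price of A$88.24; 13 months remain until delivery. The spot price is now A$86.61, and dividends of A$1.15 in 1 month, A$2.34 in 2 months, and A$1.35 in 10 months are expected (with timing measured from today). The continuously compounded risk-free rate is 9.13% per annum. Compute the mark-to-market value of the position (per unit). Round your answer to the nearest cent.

-A$1.98

PV(remaining dividends) I = 1.15·e^(−0.0913·1/12) + 2.34·e^(−0.0913·2/12) + 1.35·e^(−0.0913·10/12) = 4.6970
Current forward F = (S − I)·e^(rT) = (86.61 − 4.6970)·e^(0.0913·13/12) = 81.9130 × 1.103965 = 90.4291
Value (long) = (F − K)·e^(−rT) = (90.4291 − 88.24) × 0.905826 = 1.9829
Short position value = −(long value) = -A$1.98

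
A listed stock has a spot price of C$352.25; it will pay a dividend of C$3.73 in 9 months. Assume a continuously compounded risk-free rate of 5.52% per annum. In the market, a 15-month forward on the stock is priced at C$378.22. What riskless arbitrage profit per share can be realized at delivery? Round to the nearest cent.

C$4.64 per share

PV(dividends) I = 3.73·e^(−0.0552·9/12) = 3.5787
Fair forward F* = (S − I)·e^(rT) = (352.25 − 3.5787)·e^0.069000 = 348.6713 × 1.071436 = 373.5790
Market C$378.22 > fair 373.5790: forward overpriced → cash-and-carry (borrow at r, buy the stock and collect the dividends, short the forward).
Profit at T = |F_mkt − F*| = |378.22 − 373.5790| = C$4.64 per share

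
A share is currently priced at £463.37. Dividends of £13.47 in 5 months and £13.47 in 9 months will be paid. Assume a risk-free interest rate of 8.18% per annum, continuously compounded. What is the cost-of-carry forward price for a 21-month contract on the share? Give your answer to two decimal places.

£505.04

PV(dividends) I = 13.47·e^(−0.0818·5/12) + 13.47·e^(−0.0818·9/12)
I = 13.0186 + 12.6685 = 25.6871
F = (S − I)·e^(rT) = (463.37 − 25.6871) · e^(0.0818·21/12)
= 437.6829 · e^0.143150 = 437.6829 × 1.153903 = £505.04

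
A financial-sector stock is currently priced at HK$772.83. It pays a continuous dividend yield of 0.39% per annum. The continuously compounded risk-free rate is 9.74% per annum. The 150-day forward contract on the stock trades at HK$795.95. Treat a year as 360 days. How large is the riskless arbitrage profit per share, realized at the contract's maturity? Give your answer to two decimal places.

HK$7.58 per share

Fair forward: F* = S·e^(carry·T), with carry = (r − q) = 0.0974 − 0.0039 = 0.0935
F* = 772.83 · e^(0.0935 × 150/360) = 772.83 · e^0.038958 = 772.83 × 1.039727 = HK$803.5322
Market HK$795.95 < fair HK$803.5322: forward underpriced → reverse cash-and-carry (short spot, go long the forward).
At maturity, profit = |F_mkt − F*| = |795.95 − 803.5322| = HK$7.58 per share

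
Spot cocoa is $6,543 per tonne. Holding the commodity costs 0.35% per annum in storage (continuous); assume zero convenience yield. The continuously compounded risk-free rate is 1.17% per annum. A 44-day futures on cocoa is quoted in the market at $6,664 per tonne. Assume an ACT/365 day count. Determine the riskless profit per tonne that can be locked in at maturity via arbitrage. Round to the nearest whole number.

Fair futures: F* = S·e^(carry·T), with carry = (r + u) = 0.0117 + 0.0035 = 0.0152
F* = 6543 · e^(0.0152 × 44/365) = 6543 · e^0.001832 = 6543 × 1.001834 = $6554.9999
Market $6664 > fair $6554.9999: forward overpriced → cash-and-carry (buy spot, short the forward).
At maturity, profit = |F_mkt − F*| = |6664 − 6554.9999| = $109 per tonne

$109 per tonne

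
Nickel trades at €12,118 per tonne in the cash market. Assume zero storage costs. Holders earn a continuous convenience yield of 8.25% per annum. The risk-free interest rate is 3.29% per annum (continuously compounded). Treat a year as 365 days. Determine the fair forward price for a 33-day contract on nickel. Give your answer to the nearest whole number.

Net carry = r + u − y = 0.0329 + 0.0000 − 0.0825 = -0.0496
F = S·e^((r+u−y)T) = 12118 · e^(-0.0496 × 33/365) = 12118 · e^-0.004484
= 12118 × 0.995526 = €12,064 per tonne

€12,064 per tonne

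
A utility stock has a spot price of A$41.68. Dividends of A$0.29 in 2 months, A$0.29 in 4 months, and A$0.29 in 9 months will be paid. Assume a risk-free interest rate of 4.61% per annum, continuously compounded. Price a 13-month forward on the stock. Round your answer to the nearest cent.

A$42.92

PV(dividends) I = 0.29·e^(−0.0461·2/12) + 0.29·e^(−0.0461·4/12) + 0.29·e^(−0.0461·9/12)
I = 0.2878 + 0.2856 + 0.2801 = 0.8535
F = (S − I)·e^(rT) = (41.68 − 0.8535) · e^(0.0461·13/12)
= 40.8265 · e^0.049942 = 40.8265 × 1.051210 = A$42.92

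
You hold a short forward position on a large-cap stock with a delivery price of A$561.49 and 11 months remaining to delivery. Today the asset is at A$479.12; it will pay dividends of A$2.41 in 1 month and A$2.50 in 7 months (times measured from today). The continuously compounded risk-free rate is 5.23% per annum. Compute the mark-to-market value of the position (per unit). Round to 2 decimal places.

PV(remaining dividends) I = 2.41·e^(−0.0523·1/12) + 2.50·e^(−0.0523·7/12) = 4.8244
Current forward F = (S − I)·e^(rT) = (479.12 − 4.8244)·e^(0.0523·11/12) = 474.2956 × 1.049109 = 497.5878
Value (long) = (F − K)·e^(−rT) = (497.5878 − 561.49) × 0.953189 = -60.9109
Short position value = −(long value) = A$60.91

A$60.91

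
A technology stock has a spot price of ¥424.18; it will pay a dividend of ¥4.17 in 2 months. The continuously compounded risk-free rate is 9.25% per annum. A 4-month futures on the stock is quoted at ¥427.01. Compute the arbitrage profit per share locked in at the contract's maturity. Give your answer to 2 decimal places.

PV(dividends) I = 4.17·e^(−0.0925·2/12) = 4.1062
Fair futures F* = (S − I)·e^(rT) = (424.18 − 4.1062)·e^0.030833 = 420.0738 × 1.031313 = 433.2276
Market ¥427.01 < fair 433.2276: forward underpriced → reverse cash-and-carry (short the stock, invest proceeds at r, pay the dividends, go long the forward).
Profit at T = |F_mkt − F*| = |427.01 − 433.2276| = ¥6.22 per share

¥6.22 per share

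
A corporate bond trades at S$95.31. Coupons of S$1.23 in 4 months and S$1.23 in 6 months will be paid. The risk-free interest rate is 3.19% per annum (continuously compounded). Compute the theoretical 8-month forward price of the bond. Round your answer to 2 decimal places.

PV(coupons) I = 1.23·e^(−0.0319·4/12) + 1.23·e^(−0.0319·6/12)
I = 1.2170 + 1.2105 = 2.4275
F = (S − I)·e^(rT) = (95.31 − 2.4275) · e^(0.0319·8/12)
= 92.8825 · e^0.021267 = 92.8825 × 1.021495 = S$94.88

S$94.88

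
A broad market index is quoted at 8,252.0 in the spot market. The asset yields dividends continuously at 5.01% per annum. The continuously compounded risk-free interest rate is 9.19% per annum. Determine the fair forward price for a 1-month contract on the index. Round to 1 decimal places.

8,280.8

F = S·e^((r − q)T) = 8252.0 · e^((0.0919 − 0.0501) × 1/12)
= 8252.0 · e^0.003483 = 8252.0 × 1.003489
F = 8,280.8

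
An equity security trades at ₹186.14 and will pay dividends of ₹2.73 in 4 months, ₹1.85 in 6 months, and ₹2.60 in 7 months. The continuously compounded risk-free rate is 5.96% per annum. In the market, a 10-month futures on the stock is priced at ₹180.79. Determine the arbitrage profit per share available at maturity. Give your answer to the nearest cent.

PV(dividends) I = 2.73·e^(−0.0596·4/12) + 1.85·e^(−0.0596·6/12) + 2.60·e^(−0.0596·7/12) = 6.9831
Fair futures F* = (S − I)·e^(rT) = (186.14 − 6.9831)·e^0.049667 = 179.1569 × 1.050921 = 188.2797
Market ₹180.79 < fair 188.2797: forward underpriced → reverse cash-and-carry (short the stock, invest proceeds at r, pay the dividends, go long the forward).
Profit at T = |F_mkt − F*| = |180.79 − 188.2797| = ₹7.49 per share

₹7.49 per share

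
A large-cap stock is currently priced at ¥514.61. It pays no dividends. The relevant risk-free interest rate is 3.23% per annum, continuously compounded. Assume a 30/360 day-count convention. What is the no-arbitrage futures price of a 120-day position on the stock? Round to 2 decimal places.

F = S·e^(rT) = 514.61 · e^(0.0323 × 120/360)
= 514.61 · e^0.010767 = 514.61 × 1.010825
F = ¥520.18

¥520.18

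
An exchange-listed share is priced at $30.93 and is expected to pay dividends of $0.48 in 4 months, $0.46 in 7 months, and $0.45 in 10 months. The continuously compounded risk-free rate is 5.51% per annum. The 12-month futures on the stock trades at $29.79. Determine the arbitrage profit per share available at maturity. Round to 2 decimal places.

$1.47 per share

PV(dividends) I = 0.48·e^(−0.0551·4/12) + 0.46·e^(−0.0551·7/12) + 0.45·e^(−0.0551·10/12) = 1.3465
Fair futures F* = (S − I)·e^(rT) = (30.93 − 1.3465)·e^0.055100 = 29.5835 × 1.056646 = 31.2593
Market $29.79 < fair 31.2593: forward underpriced → reverse cash-and-carry (short the stock, invest proceeds at r, pay the dividends, go long the forward).
Profit at T = |F_mkt − F*| = |29.79 − 31.2593| = $1.47 per share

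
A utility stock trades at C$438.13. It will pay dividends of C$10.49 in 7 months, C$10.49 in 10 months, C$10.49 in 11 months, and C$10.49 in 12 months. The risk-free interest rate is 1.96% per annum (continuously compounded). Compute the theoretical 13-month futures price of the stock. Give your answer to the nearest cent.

PV(dividends) I = 10.49·e^(−0.0196·7/12) + 10.49·e^(−0.0196·10/12) + 10.49·e^(−0.0196·11/12) + 10.49·e^(−0.0196·12/12)
I = 10.3707 + 10.3201 + 10.3032 + 10.2864 = 41.2804
F = (S − I)·e^(rT) = (438.13 − 41.2804) · e^(0.0196·13/12)
= 396.8496 · e^0.021233 = 396.8496 × 1.021460 = C$405.37

C$405.37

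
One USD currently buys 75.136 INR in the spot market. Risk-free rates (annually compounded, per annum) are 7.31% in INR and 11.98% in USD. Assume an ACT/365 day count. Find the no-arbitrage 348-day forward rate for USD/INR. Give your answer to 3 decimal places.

By covered interest parity, F = S · (1+r_INR)^T / (1+r_USD)^T
= 75.136 × 1.069580 / 1.113914 = 75.136 × 0.960200
F = 72.146 INR per USD

72.146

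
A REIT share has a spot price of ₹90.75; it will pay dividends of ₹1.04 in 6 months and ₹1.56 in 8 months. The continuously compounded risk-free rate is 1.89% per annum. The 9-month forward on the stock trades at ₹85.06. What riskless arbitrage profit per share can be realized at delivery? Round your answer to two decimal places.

PV(dividends) I = 1.04·e^(−0.0189·6/12) + 1.56·e^(−0.0189·8/12) = 2.5707
Fair forward F* = (S − I)·e^(rT) = (90.75 − 2.5707)·e^0.014175 = 88.1793 × 1.014276 = 89.4381
Market ₹85.06 < fair 89.4381: forward underpriced → reverse cash-and-carry (short the stock, invest proceeds at r, pay the dividends, go long the forward).
Profit at T = |F_mkt − F*| = |85.06 − 89.4381| = ₹4.38 per share

₹4.38 per share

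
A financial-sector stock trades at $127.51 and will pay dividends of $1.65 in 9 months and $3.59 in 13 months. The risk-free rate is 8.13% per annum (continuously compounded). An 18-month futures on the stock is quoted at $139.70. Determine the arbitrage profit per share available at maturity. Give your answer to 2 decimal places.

PV(dividends) I = 1.65·e^(−0.0813·9/12) + 3.59·e^(−0.0813·13/12) = 4.8397
Fair futures F* = (S − I)·e^(rT) = (127.51 − 4.8397)·e^0.121950 = 122.6703 × 1.129698 = 138.5804
Market $139.70 > fair 138.5804: forward overpriced → cash-and-carry (borrow at r, buy the stock and collect the dividends, short the forward).
Profit at T = |F_mkt − F*| = |139.70 − 138.5804| = $1.12 per share

$1.12 per share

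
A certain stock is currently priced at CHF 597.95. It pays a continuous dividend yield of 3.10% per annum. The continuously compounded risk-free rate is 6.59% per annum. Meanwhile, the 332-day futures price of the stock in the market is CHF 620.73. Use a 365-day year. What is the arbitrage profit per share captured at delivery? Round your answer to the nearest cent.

Fair futures: F* = S·e^(carry·T), with carry = (r − q) = 0.0659 − 0.0310 = 0.0349
F* = 597.95 · e^(0.0349 × 332/365) = 597.95 · e^0.031745 = 597.95 × 1.032254 = CHF 617.2363
Market CHF 620.73 > fair CHF 617.2363: forward overpriced → cash-and-carry (buy spot, short the forward).
At maturity, profit = |F_mkt − F*| = |620.73 − 617.2363| = CHF 3.49 per share

CHF 3.49 per share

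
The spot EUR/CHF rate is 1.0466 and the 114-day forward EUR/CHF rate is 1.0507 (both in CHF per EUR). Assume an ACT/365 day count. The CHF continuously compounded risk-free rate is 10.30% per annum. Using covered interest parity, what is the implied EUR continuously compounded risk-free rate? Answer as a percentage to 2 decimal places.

F = S·e^((r_CHF − r_EUR)T) ⇒ r_EUR = r_CHF − ln(F/S)/T
ln(1.0507/1.0466) = 0.003910; /(114/365) = 0.012519
r_EUR = 0.1030 − 0.012519 = 0.090481
r_EUR = 9.05%

9.05%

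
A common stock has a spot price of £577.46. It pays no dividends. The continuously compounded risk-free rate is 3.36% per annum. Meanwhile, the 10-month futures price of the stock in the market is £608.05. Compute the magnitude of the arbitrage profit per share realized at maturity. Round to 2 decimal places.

£14.19 per share

Fair futures: F* = S·e^(carry·T), with carry = r = 0.0336
F* = 577.46 · e^(0.0336 × 10/12) = 577.46 · e^0.028000 = 577.46 × 1.028396 = £593.8576
Market £608.05 > fair £593.8576: forward overpriced → cash-and-carry (buy spot, short the forward).
At maturity, profit = |F_mkt − F*| = |608.05 − 593.8576| = £14.19 per share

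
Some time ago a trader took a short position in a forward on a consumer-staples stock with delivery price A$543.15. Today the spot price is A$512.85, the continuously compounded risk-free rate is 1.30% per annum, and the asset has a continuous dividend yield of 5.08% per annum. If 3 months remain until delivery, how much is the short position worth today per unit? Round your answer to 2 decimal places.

A$35.01

Current fair forward for the remaining 3 months: F = S·e^((r − q)·T), (r − q) = 0.0130 − 0.0508 = -0.0378
F = 512.85 · e^(-0.0378 × 3/12) = 512.85 × 0.990595 = 508.0266
Value of long forward = (F − K)·e^(−rT) = (508.0266 − 543.15) · e^(−0.0130·3/12)
= -35.1234 × 0.996755 = -35.01
Short position value = −(long value) = A$35.01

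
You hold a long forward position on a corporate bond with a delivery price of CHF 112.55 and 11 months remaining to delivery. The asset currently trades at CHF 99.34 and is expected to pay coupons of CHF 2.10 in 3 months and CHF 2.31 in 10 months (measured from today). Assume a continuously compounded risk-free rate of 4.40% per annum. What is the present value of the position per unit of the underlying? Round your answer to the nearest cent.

PV(remaining coupons) I = 2.10·e^(−0.0440·3/12) + 2.31·e^(−0.0440·10/12) = 4.3039
Current forward F = (S − I)·e^(rT) = (99.34 − 4.3039)·e^(0.0440·11/12) = 95.0361 × 1.041158 = 98.9476
Value (long) = (F − K)·e^(−rT) = (98.9476 − 112.55) × 0.960469 = -13.0647
Value = -CHF 13.06

-CHF 13.06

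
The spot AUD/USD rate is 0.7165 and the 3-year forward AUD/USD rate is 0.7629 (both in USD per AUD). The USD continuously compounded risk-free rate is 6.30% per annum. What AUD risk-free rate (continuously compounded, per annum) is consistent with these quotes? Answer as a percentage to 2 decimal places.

4.21%

F = S·e^((r_USD − r_AUD)T) ⇒ r_AUD = r_USD − ln(F/S)/T
ln(0.7629/0.7165) = 0.062749; /(3) = 0.020916
r_AUD = 0.0630 − 0.020916 = 0.042084
r_AUD = 4.21%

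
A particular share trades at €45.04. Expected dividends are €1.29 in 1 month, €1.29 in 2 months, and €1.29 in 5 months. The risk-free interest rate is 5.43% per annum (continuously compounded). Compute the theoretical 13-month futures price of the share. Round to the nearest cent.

PV(dividends) I = 1.29·e^(−0.0543·1/12) + 1.29·e^(−0.0543·2/12) + 1.29·e^(−0.0543·5/12)
I = 1.2842 + 1.2784 + 1.2611 = 3.8237
F = (S − I)·e^(rT) = (45.04 − 3.8237) · e^(0.0543·13/12)
= 41.2163 · e^0.058825 = 41.2163 × 1.060590 = €43.71

€43.71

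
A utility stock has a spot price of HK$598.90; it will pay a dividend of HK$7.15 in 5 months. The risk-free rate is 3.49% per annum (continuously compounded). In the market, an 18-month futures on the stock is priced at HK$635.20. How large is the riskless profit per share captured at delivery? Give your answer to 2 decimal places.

HK$11.54 per share

PV(dividends) I = 7.15·e^(−0.0349·5/12) = 7.0468
Fair futures F* = (S − I)·e^(rT) = (598.90 − 7.0468)·e^0.052350 = 591.8532 × 1.053744 = 623.6618
Market HK$635.20 > fair 623.6618: forward overpriced → cash-and-carry (borrow at r, buy the stock and collect the dividends, short the forward).
Profit at T = |F_mkt − F*| = |635.20 − 623.6618| = HK$11.54 per share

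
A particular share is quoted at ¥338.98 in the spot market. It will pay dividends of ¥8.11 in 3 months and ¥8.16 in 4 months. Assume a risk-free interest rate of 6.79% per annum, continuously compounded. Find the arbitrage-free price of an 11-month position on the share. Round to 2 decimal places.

PV(dividends) I = 8.11·e^(−0.0679·3/12) + 8.16·e^(−0.0679·4/12)
I = 7.9735 + 7.9774 = 15.9509
F = (S − I)·e^(rT) = (338.98 − 15.9509) · e^(0.0679·11/12)
= 323.0291 · e^0.062242 = 323.0291 × 1.064220 = ¥343.77

¥343.77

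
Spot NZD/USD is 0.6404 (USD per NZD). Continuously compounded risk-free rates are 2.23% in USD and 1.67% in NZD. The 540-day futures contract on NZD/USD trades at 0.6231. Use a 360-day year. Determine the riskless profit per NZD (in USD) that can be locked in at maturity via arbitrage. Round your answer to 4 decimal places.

Fair futures: F* = S·e^(carry·T), with carry = (r_USD − r_NZD) = 0.0223 − 0.0167 = 0.0056
F* = 0.6404 · e^(0.0056 × 540/360) = 0.6404 · e^0.008400 = 0.6404 × 1.008435 = 0.6458
Market 0.6231 < fair 0.6458: forward underpriced → reverse cash-and-carry (short spot, go long the forward).
At maturity, profit = |F_mkt − F*| = |0.6231 − 0.6458| = 0.0227 per NZD (in USD)

0.0227 per NZD (in USD)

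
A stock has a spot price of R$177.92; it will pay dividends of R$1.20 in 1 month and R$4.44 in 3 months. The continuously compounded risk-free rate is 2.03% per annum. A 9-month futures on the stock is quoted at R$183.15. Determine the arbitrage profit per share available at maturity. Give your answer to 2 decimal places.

R$8.20 per share

PV(dividends) I = 1.20·e^(−0.0203·1/12) + 4.44·e^(−0.0203·3/12) = 5.6155
Fair futures F* = (S − I)·e^(rT) = (177.92 − 5.6155)·e^0.015225 = 172.3045 × 1.015341 = 174.9478
Market R$183.15 > fair 174.9478: forward overpriced → cash-and-carry (borrow at r, buy the stock and collect the dividends, short the forward).
Profit at T = |F_mkt − F*| = |183.15 − 174.9478| = R$8.20 per share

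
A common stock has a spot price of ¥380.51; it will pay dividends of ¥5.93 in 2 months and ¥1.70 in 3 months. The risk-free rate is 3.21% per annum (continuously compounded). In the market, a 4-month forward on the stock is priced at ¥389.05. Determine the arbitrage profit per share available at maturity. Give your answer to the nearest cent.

¥12.11 per share

PV(dividends) I = 5.93·e^(−0.0321·2/12) + 1.70·e^(−0.0321·3/12) = 7.5848
Fair forward F* = (S − I)·e^(rT) = (380.51 − 7.5848)·e^0.010700 = 372.9252 × 1.010757 = 376.9368
Market ¥389.05 > fair 376.9368: forward overpriced → cash-and-carry (borrow at r, buy the stock and collect the dividends, short the forward).
Profit at T = |F_mkt − F*| = |389.05 − 376.9368| = ¥12.11 per share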